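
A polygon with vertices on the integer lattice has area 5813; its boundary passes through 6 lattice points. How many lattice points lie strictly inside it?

Pick's theorem A = I + B/2 − 1 rearranges to I = A − B/2 + 1 = 5813 − 6/2 + 1 = 5811.

5811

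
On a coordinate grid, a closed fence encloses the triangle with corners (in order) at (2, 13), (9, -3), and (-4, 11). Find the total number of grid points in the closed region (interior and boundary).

By the shoelace formula, twice the signed area is |[2·(-3) − 9·13] + [9·11 − (-4)·(-3)] + [(-4)·13 − 2·11]| = 110, so the area is 55.
Summing gcd(|Δx|,|Δy|) over the edges gives the boundary count: gcd(7,16) + gcd(13,14) + gcd(6,2) = 1+1+2 = 4.
Pick's theorem gives I = A − B/2 + 1 = 55 − 4/2 + 1 = 54, so the closed region contains I + B = 54 + 4 = 58 lattice points.

58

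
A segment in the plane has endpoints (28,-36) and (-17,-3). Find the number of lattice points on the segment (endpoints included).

The number of lattice points on a segment between lattice points is gcd(|Δx|,|Δy|) + 1 = gcd(45,33) + 1 = 3 + 1 = 4.

4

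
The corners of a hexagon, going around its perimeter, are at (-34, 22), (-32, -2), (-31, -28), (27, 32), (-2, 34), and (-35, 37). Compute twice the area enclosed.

3956

The shoelace formula gives twice the area as |[(-34)·(-2) − (-32)·22] + [(-32)·(-28) − (-31)·(-2)] + [(-31)·32 − 27·(-28)] + [27·34 − (-2)·32] + [(-2)·37 − (-35)·34] + [(-35)·22 − (-34)·37]| = 3956, so the area is 1978.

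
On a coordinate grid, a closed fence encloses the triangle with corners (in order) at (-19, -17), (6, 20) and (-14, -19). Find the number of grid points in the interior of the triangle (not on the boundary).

The shoelace formula gives twice the area as |[(-19)·20 − 6·(-17)] + [6·(-19) − (-14)·20] + [(-14)·(-17) − (-19)·(-19)]| = 235, so the area is 235/2.
Along each edge there are gcd(|Δx|,|Δy|)+1 lattice points, so counting each shared vertex once the boundary has gcd(25,37) + gcd(20,39) + gcd(5,2) = 1+1+1 = 3.
Pick's theorem gives I = A − B/2 + 1 = 235/2 − 3/2 + 1 = 117.

117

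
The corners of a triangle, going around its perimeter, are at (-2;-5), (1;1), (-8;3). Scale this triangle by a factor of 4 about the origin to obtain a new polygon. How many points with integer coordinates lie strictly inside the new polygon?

Using the shoelace formula, 2A = |((-2)·1 − 1·(-5)) + (1·3 − (-8)·1) + ((-8)·(-5) − (-2)·3)| = 60, so the area is 30.
Along each edge there are gcd(|Δx|,|Δy|)+1 lattice points, so counting each shared vertex once the boundary has gcd(3,6) + gcd(9,2) + gcd(6,8) = 3+1+2 = 6.
Scaling by 4 multiplies the area by 4² = 16 (so the new area is 480) and multiplies the boundary lattice-point count by 4, giving 24.
By Pick's theorem, the interior count of the dilated polygon is 480 − 24/2 + 1 = 469.

469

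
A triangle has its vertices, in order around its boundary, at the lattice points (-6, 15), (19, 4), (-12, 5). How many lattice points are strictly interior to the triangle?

157

By the shoelace formula, twice the signed area is |((-6)·4 − 19·15) + (19·5 − (-12)·4) + ((-12)·15 − (-6)·5)| = 316, so the area is 158.
Along each edge there are gcd(|Δx|,|Δy|)+1 lattice points, so counting each shared vertex once the boundary has gcd(25,11) + gcd(31,1) + gcd(6,10) = 1+1+2 = 4.
By Pick's theorem A = I + B/2 − 1, so I = 158 − 4/2 + 1 = 157.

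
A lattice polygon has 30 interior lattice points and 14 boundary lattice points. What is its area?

Pick's theorem states A = I + B/2 − 1, so A = 30 + 14/2 − 1 = 36.

36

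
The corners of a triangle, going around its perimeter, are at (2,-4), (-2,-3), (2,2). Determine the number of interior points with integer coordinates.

By the shoelace formula, twice the signed area is |[2·(-3) − (-2)·(-4)] + [(-2)·2 − 2·(-3)] + [2·(-4) − 2·2]| = 24, so the area is 12.
The number of boundary lattice points is Σ gcd(|Δx|,|Δy|) = gcd(4,1) + gcd(4,5) + gcd(0,6) = 1+1+6 = 8.
Pick's theorem gives I = A − B/2 + 1 = 12 − 8/2 + 1 = 9.

9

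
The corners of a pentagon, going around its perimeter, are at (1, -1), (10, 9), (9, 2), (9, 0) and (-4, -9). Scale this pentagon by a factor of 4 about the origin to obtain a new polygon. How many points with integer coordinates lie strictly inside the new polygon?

By the shoelace formula, twice the signed area is |[1·9 − 10·(-1)] + [10·2 − 9·9] + [9·0 − 9·2] + [9·(-9) − (-4)·0] + [(-4)·(-1) − 1·(-9)]| = 128, so the area is 64.
Along each edge there are gcd(|Δx|,|Δy|)+1 lattice points, so counting each shared vertex once the boundary has gcd(9,10) + gcd(1,7) + gcd(0,2) + gcd(13,9) + gcd(5,8) = 1+1+2+1+1 = 6.
Scaling by 4 multiplies the area by 4² = 16 (so the new area is 1024) and multiplies the boundary lattice-point count by 4, giving 24.
By Pick's theorem, the interior count of the dilated polygon is 1024 − 24/2 + 1 = 1013.

1013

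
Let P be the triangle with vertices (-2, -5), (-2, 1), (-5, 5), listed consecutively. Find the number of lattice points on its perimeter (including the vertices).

Summing gcd(|Δx|,|Δy|) over the edges gives the boundary count: gcd(0,6) + gcd(3,4) + gcd(3,10) = 6+1+1 = 8.

8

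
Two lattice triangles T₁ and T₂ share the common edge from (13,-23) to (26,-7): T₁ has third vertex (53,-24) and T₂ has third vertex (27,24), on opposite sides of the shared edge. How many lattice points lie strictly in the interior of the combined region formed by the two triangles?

519

The union is the simple quadrilateral with vertices (13,-23), (53,-24), (26,-7), (27,24) in order.
Using the shoelace formula, 2A = |[13·(-24) − 53·(-23)] + [53·(-7) − 26·(-24)] + [26·24 − 27·(-7)] + [27·(-23) − 13·24]| = 1040, so the area is 520.
The number of boundary lattice points is Σ gcd(|Δx|,|Δy|) = gcd(40,1) + gcd(27,17) + gcd(1,31) + gcd(14,47) = 1+1+1+1 = 4.
By Pick's theorem I = A − B/2 + 1 = 520 − 4/2 + 1 = 519.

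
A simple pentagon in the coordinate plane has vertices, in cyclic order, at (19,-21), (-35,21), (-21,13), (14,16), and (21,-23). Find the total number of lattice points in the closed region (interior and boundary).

Using the shoelace formula, 2A = |(19·21 − (-35)·(-21)) + ((-35)·13 − (-21)·21) + ((-21)·16 − 14·13) + (14·(-23) − 21·16) + (21·(-21) − 19·(-23))| = 1530, so the area is 765.
Summing gcd(|Δx|,|Δy|) over the edges gives the boundary count: gcd(54,42) + gcd(14,8) + gcd(35,3) + gcd(7,39) + gcd(2,2) = 6+2+1+1+2 = 12.
Pick's theorem gives I = A − B/2 + 1 = 765 − 12/2 + 1 = 760, so the closed region contains I + B = 760 + 12 = 772 lattice points.

772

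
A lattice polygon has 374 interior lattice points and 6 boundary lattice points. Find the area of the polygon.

376

Pick's theorem states A = I + B/2 − 1, so A = 374 + 6/2 − 1 = 376.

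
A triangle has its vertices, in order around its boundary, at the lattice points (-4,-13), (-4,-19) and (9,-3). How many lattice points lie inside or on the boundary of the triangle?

Using the shoelace formula, 2A = |[(-4)·(-19) − (-4)·(-13)] + [(-4)·(-3) − 9·(-19)] + [9·(-13) − (-4)·(-3)]| = 78, so the area is 39.
The number of boundary lattice points is Σ gcd(|Δx|,|Δy|) = gcd(0,6) + gcd(13,16) + gcd(13,10) = 6+1+1 = 8.
Pick's theorem gives I = A − B/2 + 1 = 39 − 8/2 + 1 = 36, so the closed region contains I + B = 36 + 8 = 44 lattice points.

44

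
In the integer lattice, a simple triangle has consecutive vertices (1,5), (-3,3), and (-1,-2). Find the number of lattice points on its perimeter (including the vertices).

The number of boundary lattice points is Σ gcd(|Δx|,|Δy|) = gcd(4,2) + gcd(2,5) + gcd(2,7) = 2+1+1 = 4.

4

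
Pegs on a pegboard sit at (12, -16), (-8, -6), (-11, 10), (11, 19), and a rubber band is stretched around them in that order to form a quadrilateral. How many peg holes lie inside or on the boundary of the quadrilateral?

The shoelace formula gives twice the area as |(12·(-6) − (-8)·(-16)) + ((-8)·10 − (-11)·(-6)) + ((-11)·19 − 11·10) + (11·(-16) − 12·19)| = 1069, so the area is 534.5.
The number of boundary lattice points is Σ gcd(|Δx|,|Δy|) = gcd(20,10) + gcd(3,16) + gcd(22,9) + gcd(1,35) = 10+1+1+1 = 13.
Pick's theorem gives I = A − B/2 + 1 = 534.5 − 13/2 + 1 = 529, so the closed region contains I + B = 529 + 13 = 542 lattice points.

542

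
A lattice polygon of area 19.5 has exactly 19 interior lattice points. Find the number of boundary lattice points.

Pick's theorem gives A = I + B/2 − 1, so B = 2(A − I + 1) = 2(19.5 − 19 + 1) = 3.

3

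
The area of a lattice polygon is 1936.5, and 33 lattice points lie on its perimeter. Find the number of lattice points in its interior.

1921

Pick's theorem A = I + B/2 − 1 rearranges to I = A − B/2 + 1 = 1936.5 − 33/2 + 1 = 1921.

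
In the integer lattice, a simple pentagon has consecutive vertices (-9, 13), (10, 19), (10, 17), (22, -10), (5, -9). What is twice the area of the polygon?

Using the shoelace formula, 2A = |[(-9)·19 − 10·13] + [10·17 − 10·19] + [10·(-10) − 22·17] + [22·(-9) − 5·(-10)] + [5·13 − (-9)·(-9)]| = 959, so the area is 479.5.

959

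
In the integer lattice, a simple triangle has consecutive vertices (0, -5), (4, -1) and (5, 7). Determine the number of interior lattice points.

The shoelace formula gives twice the area as |[0·(-1) − 4·(-5)] + [4·7 − 5·(-1)] + [5·(-5) − 0·7]| = 28, so the area is 14.
Along each edge there are gcd(|Δx|,|Δy|)+1 lattice points, so counting each shared vertex once the boundary has gcd(4,4) + gcd(1,8) + gcd(5,12) = 4+1+1 = 6.
Pick's theorem gives I = A − B/2 + 1 = 14 − 6/2 + 1 = 12.

12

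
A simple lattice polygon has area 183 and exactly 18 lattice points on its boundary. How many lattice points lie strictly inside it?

Pick's theorem A = I + B/2 − 1 rearranges to I = A − B/2 + 1 = 183 − 18/2 + 1 = 175.

175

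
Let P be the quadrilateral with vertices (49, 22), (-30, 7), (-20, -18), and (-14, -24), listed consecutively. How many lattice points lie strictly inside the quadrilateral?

1384

The shoelace formula gives twice the area as |(49·7 − (-30)·22) + ((-30)·(-18) − (-20)·7) + ((-20)·(-24) − (-14)·(-18)) + ((-14)·22 − 49·(-24))| = 2779, so the area is 1389.5.
The number of boundary lattice points is Σ gcd(|Δx|,|Δy|) = gcd(79,15) + gcd(10,25) + gcd(6,6) + gcd(63,46) = 1+5+6+1 = 13.
By Pick's theorem A = I + B/2 − 1, so I = 1389.5 − 13/2 + 1 = 1384.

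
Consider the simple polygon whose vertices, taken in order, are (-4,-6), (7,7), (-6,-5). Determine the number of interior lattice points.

Using the shoelace formula, 2A = |[(-4)·7 − 7·(-6)] + [7·(-5) − (-6)·7] + [(-6)·(-6) − (-4)·(-5)]| = 37, so the area is 18.5.
Summing gcd(|Δx|,|Δy|) over the edges gives the boundary count: gcd(11,13) + gcd(13,12) + gcd(2,1) = 1+1+1 = 3.
By Pick's theorem A = I + B/2 − 1, so I = 18.5 − 3/2 + 1 = 18.

18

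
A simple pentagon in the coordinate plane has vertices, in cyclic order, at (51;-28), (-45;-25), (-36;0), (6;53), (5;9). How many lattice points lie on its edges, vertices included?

7

Along each edge there are gcd(|Δx|,|Δy|)+1 lattice points, so counting each shared vertex once the boundary has gcd(96,3) + gcd(9,25) + gcd(42,53) + gcd(1,44) + gcd(46,37) = 3+1+1+1+1 = 7.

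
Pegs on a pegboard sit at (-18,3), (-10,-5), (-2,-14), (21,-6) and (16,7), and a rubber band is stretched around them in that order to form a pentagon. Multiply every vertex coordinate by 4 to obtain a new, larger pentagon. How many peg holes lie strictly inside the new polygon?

7759

Using the shoelace formula, 2A = |[(-18)·(-5) − (-10)·3] + [(-10)·(-14) − (-2)·(-5)] + [(-2)·(-6) − 21·(-14)] + [21·7 − 16·(-6)] + [16·3 − (-18)·7]| = 973, so the area is 486.5.
Along each edge there are gcd(|Δx|,|Δy|)+1 lattice points, so counting each shared vertex once the boundary has gcd(8,8) + gcd(8,9) + gcd(23,8) + gcd(5,13) + gcd(34,4) = 8+1+1+1+2 = 13.
Scaling by 4 multiplies the area by 4² = 16 (so the new area is 7784) and multiplies the boundary lattice-point count by 4, giving 52.
By Pick's theorem, the interior count of the dilated polygon is 7784 − 52/2 + 1 = 7759.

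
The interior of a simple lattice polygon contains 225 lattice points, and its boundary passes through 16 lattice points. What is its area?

232

By Pick's theorem, A = I + B/2 − 1 = 225 + 16/2 − 1 = 232.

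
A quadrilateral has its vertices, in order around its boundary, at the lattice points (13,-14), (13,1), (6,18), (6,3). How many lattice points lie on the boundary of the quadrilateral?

Along each edge there are gcd(|Δx|,|Δy|)+1 lattice points, so counting each shared vertex once the boundary has gcd(0,15) + gcd(7,17) + gcd(0,15) + gcd(7,17) = 15+1+15+1 = 32.

32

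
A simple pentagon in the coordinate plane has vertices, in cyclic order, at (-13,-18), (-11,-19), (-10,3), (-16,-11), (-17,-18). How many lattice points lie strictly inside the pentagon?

75

Using the shoelace formula, 2A = |((-13)·(-19) − (-11)·(-18)) + ((-11)·3 − (-10)·(-19)) + ((-10)·(-11) − (-16)·3) + ((-16)·(-18) − (-17)·(-11)) + ((-17)·(-18) − (-13)·(-18))| = 157, so the area is 157/2.
The number of boundary lattice points is Σ gcd(|Δx|,|Δy|) = gcd(2,1) + gcd(1,22) + gcd(6,14) + gcd(1,7) + gcd(4,0) = 1+1+2+1+4 = 9.
Pick's theorem gives I = A − B/2 + 1 = 157/2 − 9/2 + 1 = 75.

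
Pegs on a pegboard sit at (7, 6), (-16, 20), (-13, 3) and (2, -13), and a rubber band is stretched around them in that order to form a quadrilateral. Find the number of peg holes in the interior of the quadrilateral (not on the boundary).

356

The shoelace formula gives twice the area as |[7·20 − (-16)·6] + [(-16)·3 − (-13)·20] + [(-13)·(-13) − 2·3] + [2·6 − 7·(-13)]| = 714, so the area is 357.
Summing gcd(|Δx|,|Δy|) over the edges gives the boundary count: gcd(23,14) + gcd(3,17) + gcd(15,16) + gcd(5,19) = 1+1+1+1 = 4.
By Pick's theorem A = I + B/2 − 1, so I = 357 − 4/2 + 1 = 356.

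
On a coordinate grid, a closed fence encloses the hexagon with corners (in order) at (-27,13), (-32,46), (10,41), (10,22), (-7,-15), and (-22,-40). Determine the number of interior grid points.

By the shoelace formula, twice the signed area is |[(-27)·46 − (-32)·13] + [(-32)·41 − 10·46] + [10·22 − 10·41] + [10·(-15) − (-7)·22] + [(-7)·(-40) − (-22)·(-15)] + [(-22)·13 − (-27)·(-40)]| = 4200, so the area is 2100.
Summing gcd(|Δx|,|Δy|) over the edges gives the boundary count: gcd(5,33) + gcd(42,5) + gcd(0,19) + gcd(17,37) + gcd(15,25) + gcd(5,53) = 1+1+19+1+5+1 = 28.
By Pick's theorem A = I + B/2 − 1, so I = 2100 − 28/2 + 1 = 2087.

2087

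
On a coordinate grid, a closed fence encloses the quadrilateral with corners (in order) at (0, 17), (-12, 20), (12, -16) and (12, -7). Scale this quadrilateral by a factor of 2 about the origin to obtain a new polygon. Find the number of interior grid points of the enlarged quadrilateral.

By the shoelace formula, twice the signed area is |(0·20 − (-12)·17) + ((-12)·(-16) − 12·20) + (12·(-7) − 12·(-16)) + (12·17 − 0·(-7))| = 468, so the area is 234.
Along each edge there are gcd(|Δx|,|Δy|)+1 lattice points, so counting each shared vertex once the boundary has gcd(12,3) + gcd(24,36) + gcd(0,9) + gcd(12,24) = 3+12+9+12 = 36.
Scaling by 2 multiplies the area by 2² = 4 (so the new area is 936) and multiplies the boundary lattice-point count by 2, giving 72.
By Pick's theorem, the interior count of the dilated polygon is 936 − 72/2 + 1 = 901.

901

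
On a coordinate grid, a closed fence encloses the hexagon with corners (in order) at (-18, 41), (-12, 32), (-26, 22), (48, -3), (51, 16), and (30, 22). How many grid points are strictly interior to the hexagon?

1343

By the shoelace formula, twice the signed area is |[(-18)·32 − (-12)·41] + [(-12)·22 − (-26)·32] + [(-26)·(-3) − 48·22] + [48·16 − 51·(-3)] + [51·22 − 30·16] + [30·41 − (-18)·22]| = 2695, so the area is 1347.5.
Summing gcd(|Δx|,|Δy|) over the edges gives the boundary count: gcd(6,9) + gcd(14,10) + gcd(74,25) + gcd(3,19) + gcd(21,6) + gcd(48,19) = 3+2+1+1+3+1 = 11.
By Pick's theorem A = I + B/2 − 1, so I = 1347.5 − 11/2 + 1 = 1343.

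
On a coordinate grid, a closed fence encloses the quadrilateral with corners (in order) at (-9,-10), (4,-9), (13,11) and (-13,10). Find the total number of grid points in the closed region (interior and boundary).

392

The shoelace formula gives twice the area as |((-9)·(-9) − 4·(-10)) + (4·11 − 13·(-9)) + (13·10 − (-13)·11) + ((-13)·(-10) − (-9)·10)| = 775, so the area is 387.5.
Summing gcd(|Δx|,|Δy|) over the edges gives the boundary count: gcd(13,1) + gcd(9,20) + gcd(26,1) + gcd(4,20) = 1+1+1+4 = 7.
Pick's theorem gives I = A − B/2 + 1 = 387.5 − 7/2 + 1 = 385, so the closed region contains I + B = 385 + 7 = 392 lattice points.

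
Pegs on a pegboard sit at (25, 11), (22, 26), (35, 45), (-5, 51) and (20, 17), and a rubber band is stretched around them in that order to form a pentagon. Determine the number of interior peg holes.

Using the shoelace formula, 2A = |(25·26 − 22·11) + (22·45 − 35·26) + (35·51 − (-5)·45) + ((-5)·17 − 20·51) + (20·11 − 25·17)| = 1188, so the area is 594.
Summing gcd(|Δx|,|Δy|) over the edges gives the boundary count: gcd(3,15) + gcd(13,19) + gcd(40,6) + gcd(25,34) + gcd(5,6) = 3+1+2+1+1 = 8.
Pick's theorem gives I = A − B/2 + 1 = 594 − 8/2 + 1 = 591.

591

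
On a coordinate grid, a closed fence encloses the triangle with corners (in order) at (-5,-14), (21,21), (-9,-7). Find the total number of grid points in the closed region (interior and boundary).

164

By the shoelace formula, twice the signed area is |[(-5)·21 − 21·(-14)] + [21·(-7) − (-9)·21] + [(-9)·(-14) − (-5)·(-7)]| = 322, so the area is 161.
The number of boundary lattice points is Σ gcd(|Δx|,|Δy|) = gcd(26,35) + gcd(30,28) + gcd(4,7) = 1+2+1 = 4.
Pick's theorem gives I = A − B/2 + 1 = 161 − 4/2 + 1 = 160, so the closed region contains I + B = 160 + 4 = 164 lattice points.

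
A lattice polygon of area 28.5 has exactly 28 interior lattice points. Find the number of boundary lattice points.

3

Pick's theorem gives A = I + B/2 − 1, so B = 2(A − I + 1) = 2(28.5 − 28 + 1) = 3.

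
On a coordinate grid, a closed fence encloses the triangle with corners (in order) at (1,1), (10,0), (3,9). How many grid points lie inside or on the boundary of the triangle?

Using the shoelace formula, 2A = |(1·0 − 10·1) + (10·9 − 3·0) + (3·1 − 1·9)| = 74, so the area is 37.
Summing gcd(|Δx|,|Δy|) over the edges gives the boundary count: gcd(9,1) + gcd(7,9) + gcd(2,8) = 1+1+2 = 4.
Pick's theorem gives I = A − B/2 + 1 = 37 − 4/2 + 1 = 36, so the closed region contains I + B = 36 + 4 = 40 lattice points.

40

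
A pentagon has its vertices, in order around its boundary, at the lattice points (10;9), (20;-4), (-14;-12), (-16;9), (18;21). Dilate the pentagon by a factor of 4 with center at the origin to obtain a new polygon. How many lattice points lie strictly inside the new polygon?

By the shoelace formula, twice the signed area is |[10·(-4) − 20·9] + [20·(-12) − (-14)·(-4)] + [(-14)·9 − (-16)·(-12)] + [(-16)·21 − 18·9] + [18·9 − 10·21]| = 1380, so the area is 690.
Along each edge there are gcd(|Δx|,|Δy|)+1 lattice points, so counting each shared vertex once the boundary has gcd(10,13) + gcd(34,8) + gcd(2,21) + gcd(34,12) + gcd(8,12) = 1+2+1+2+4 = 10.
Scaling by 4 multiplies the area by 4² = 16 (so the new area is 11040) and multiplies the boundary lattice-point count by 4, giving 40.
By Pick's theorem, the interior count of the dilated polygon is 11040 − 40/2 + 1 = 11021.

11021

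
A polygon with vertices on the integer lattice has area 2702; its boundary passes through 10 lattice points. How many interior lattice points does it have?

Pick's theorem A = I + B/2 − 1 rearranges to I = A − B/2 + 1 = 2702 − 10/2 + 1 = 2698.

2698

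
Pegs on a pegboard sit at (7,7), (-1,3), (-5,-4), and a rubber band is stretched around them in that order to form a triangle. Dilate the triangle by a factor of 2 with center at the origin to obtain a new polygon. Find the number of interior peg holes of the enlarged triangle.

75

By the shoelace formula, twice the signed area is |(7·3 − (-1)·7) + ((-1)·(-4) − (-5)·3) + ((-5)·7 − 7·(-4))| = 40, so the area is 20.
Along each edge there are gcd(|Δx|,|Δy|)+1 lattice points, so counting each shared vertex once the boundary has gcd(8,4) + gcd(4,7) + gcd(12,11) = 4+1+1 = 6.
Scaling by 2 multiplies the area by 2² = 4 (so the new area is 80) and multiplies the boundary lattice-point count by 2, giving 12.
By Pick's theorem, the interior count of the dilated polygon is 80 − 12/2 + 1 = 75.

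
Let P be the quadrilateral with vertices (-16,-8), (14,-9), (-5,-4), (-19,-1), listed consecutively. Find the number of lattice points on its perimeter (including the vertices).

4

Along each edge there are gcd(|Δx|,|Δy|)+1 lattice points, so counting each shared vertex once the boundary has gcd(30,1) + gcd(19,5) + gcd(14,3) + gcd(3,7) = 1+1+1+1 = 4.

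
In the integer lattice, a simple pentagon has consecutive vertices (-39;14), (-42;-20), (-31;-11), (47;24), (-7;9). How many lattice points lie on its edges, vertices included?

7

The number of boundary lattice points is Σ gcd(|Δx|,|Δy|) = gcd(3,34) + gcd(11,9) + gcd(78,35) + gcd(54,15) + gcd(32,5) = 1+1+1+3+1 = 7.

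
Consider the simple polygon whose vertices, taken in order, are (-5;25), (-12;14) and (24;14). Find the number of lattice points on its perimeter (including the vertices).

Along each edge there are gcd(|Δx|,|Δy|)+1 lattice points, so counting each shared vertex once the boundary has gcd(7,11) + gcd(36,0) + gcd(29,11) = 1+36+1 = 38.

38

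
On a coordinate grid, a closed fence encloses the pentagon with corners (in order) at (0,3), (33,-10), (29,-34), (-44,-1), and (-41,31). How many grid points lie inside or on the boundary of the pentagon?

1997

Using the shoelace formula, 2A = |(0·(-10) − 33·3) + (33·(-34) − 29·(-10)) + (29·(-1) − (-44)·(-34)) + ((-44)·31 − (-41)·(-1)) + ((-41)·3 − 0·31)| = 3984, so the area is 1992.
The number of boundary lattice points is Σ gcd(|Δx|,|Δy|) = gcd(33,13) + gcd(4,24) + gcd(73,33) + gcd(3,32) + gcd(41,28) = 1+4+1+1+1 = 8.
Pick's theorem gives I = A − B/2 + 1 = 1992 − 8/2 + 1 = 1989, so the closed region contains I + B = 1989 + 8 = 1997 lattice points.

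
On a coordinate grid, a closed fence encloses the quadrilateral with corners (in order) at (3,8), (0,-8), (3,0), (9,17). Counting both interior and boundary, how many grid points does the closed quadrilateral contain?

Using the shoelace formula, 2A = |[3·(-8) − 0·8] + [0·0 − 3·(-8)] + [3·17 − 9·0] + [9·8 − 3·17]| = 72, so the area is 36.
The number of boundary lattice points is Σ gcd(|Δx|,|Δy|) = gcd(3,16) + gcd(3,8) + gcd(6,17) + gcd(6,9) = 1+1+1+3 = 6.
Pick's theorem gives I = A − B/2 + 1 = 36 − 6/2 + 1 = 34, so the closed region contains I + B = 34 + 6 = 40 lattice points.

40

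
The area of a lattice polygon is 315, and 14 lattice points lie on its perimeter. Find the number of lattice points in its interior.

309

From Pick's theorem, I = A − B/2 + 1 = 315 − 14/2 + 1 = 309.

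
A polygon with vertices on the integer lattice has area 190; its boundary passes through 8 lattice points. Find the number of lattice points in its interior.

From Pick's theorem, I = A − B/2 + 1 = 190 − 8/2 + 1 = 187.

187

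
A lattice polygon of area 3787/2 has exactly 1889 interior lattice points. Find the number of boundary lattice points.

Pick's theorem gives A = I + B/2 − 1, so B = 2(A − I + 1) = 2(3787/2 − 1889 + 1) = 11.

11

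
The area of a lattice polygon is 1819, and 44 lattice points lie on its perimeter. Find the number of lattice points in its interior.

1798

Pick's theorem A = I + B/2 − 1 rearranges to I = A − B/2 + 1 = 1819 − 44/2 + 1 = 1798.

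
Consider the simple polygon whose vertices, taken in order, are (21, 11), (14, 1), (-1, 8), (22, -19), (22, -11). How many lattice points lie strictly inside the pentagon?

231

The shoelace formula gives twice the area as |[21·1 − 14·11] + [14·8 − (-1)·1] + [(-1)·(-19) − 22·8] + [22·(-11) − 22·(-19)] + [22·11 − 21·(-11)]| = 472, so the area is 236.
The number of boundary lattice points is Σ gcd(|Δx|,|Δy|) = gcd(7,10) + gcd(15,7) + gcd(23,27) + gcd(0,8) + gcd(1,22) = 1+1+1+8+1 = 12.
Pick's theorem gives I = A − B/2 + 1 = 236 − 12/2 + 1 = 231.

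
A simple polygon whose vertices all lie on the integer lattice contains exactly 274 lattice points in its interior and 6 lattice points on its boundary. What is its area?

276

By Pick's theorem, A = I + B/2 − 1 = 274 + 6/2 − 1 = 276.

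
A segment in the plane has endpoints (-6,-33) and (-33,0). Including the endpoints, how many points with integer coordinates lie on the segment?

4

The number of lattice points on a segment between lattice points is gcd(|Δx|,|Δy|) + 1 = gcd(27,33) + 1 = 3 + 1 = 4.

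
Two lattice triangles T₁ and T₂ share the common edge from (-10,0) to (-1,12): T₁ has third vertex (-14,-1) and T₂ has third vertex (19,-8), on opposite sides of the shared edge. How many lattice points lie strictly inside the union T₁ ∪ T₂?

The union is the simple quadrilateral with vertices (-10,0), (-14,-1), (-1,12), (19,-8) in order.
By the shoelace formula, twice the signed area is |[(-10)·(-1) − (-14)·0] + [(-14)·12 − (-1)·(-1)] + [(-1)·(-8) − 19·12] + [19·0 − (-10)·(-8)]| = 459, so the area is 229.5.
Summing gcd(|Δx|,|Δy|) over the edges gives the boundary count: gcd(4,1) + gcd(13,13) + gcd(20,20) + gcd(29,8) = 1+13+20+1 = 35.
By Pick's theorem I = A − B/2 + 1 = 229.5 − 35/2 + 1 = 213.

213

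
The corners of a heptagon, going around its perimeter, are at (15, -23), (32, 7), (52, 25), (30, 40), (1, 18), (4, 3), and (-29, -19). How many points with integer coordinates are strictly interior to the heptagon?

The shoelace formula gives twice the area as |(15·7 − 32·(-23)) + (32·25 − 52·7) + (52·40 − 30·25) + (30·18 − 1·40) + (1·3 − 4·18) + (4·(-19) − (-29)·3) + ((-29)·(-23) − 15·(-19))| = 4001, so the area is 2000.5.
The number of boundary lattice points is Σ gcd(|Δx|,|Δy|) = gcd(17,30) + gcd(20,18) + gcd(22,15) + gcd(29,22) + gcd(3,15) + gcd(33,22) + gcd(44,4) = 1+2+1+1+3+11+4 = 23.
By Pick's theorem A = I + B/2 − 1, so I = 2000.5 − 23/2 + 1 = 1990.

1990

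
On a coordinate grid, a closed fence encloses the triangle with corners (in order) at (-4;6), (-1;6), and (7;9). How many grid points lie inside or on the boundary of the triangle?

8

Using the shoelace formula, 2A = |((-4)·6 − (-1)·6) + ((-1)·9 − 7·6) + (7·6 − (-4)·9)| = 9, so the area is 4.5.
Summing gcd(|Δx|,|Δy|) over the edges gives the boundary count: gcd(3,0) + gcd(8,3) + gcd(11,3) = 3+1+1 = 5.
Pick's theorem gives I = A − B/2 + 1 = 4.5 − 5/2 + 1 = 3, so the closed region contains I + B = 3 + 5 = 8 lattice points.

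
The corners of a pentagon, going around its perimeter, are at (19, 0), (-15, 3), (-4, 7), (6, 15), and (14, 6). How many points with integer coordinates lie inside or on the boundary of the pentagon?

217

The shoelace formula gives twice the area as |(19·3 − (-15)·0) + ((-15)·7 − (-4)·3) + ((-4)·15 − 6·7) + (6·6 − 14·15) + (14·0 − 19·6)| = 426, so the area is 213.
Summing gcd(|Δx|,|Δy|) over the edges gives the boundary count: gcd(34,3) + gcd(11,4) + gcd(10,8) + gcd(8,9) + gcd(5,6) = 1+1+2+1+1 = 6.
Pick's theorem gives I = A − B/2 + 1 = 213 − 6/2 + 1 = 211, so the closed region contains I + B = 211 + 6 = 217 lattice points.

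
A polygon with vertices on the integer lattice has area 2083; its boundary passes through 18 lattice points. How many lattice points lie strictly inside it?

From Pick's theorem, I = A − B/2 + 1 = 2083 − 18/2 + 1 = 2075.

2075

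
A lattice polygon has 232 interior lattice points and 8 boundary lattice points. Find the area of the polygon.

By Pick's theorem, A = I + B/2 − 1 = 232 + 8/2 − 1 = 235.

235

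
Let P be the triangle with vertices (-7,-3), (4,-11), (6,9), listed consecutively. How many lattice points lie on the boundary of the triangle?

4

Along each edge there are gcd(|Δx|,|Δy|)+1 lattice points, so counting each shared vertex once the boundary has gcd(11,8) + gcd(2,20) + gcd(13,12) = 1+2+1 = 4.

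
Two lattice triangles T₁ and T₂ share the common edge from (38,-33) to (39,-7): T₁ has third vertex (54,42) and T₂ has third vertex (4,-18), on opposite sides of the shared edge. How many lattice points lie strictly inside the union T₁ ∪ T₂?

The union is the simple quadrilateral with vertices (38,-33), (54,42), (39,-7), (4,-18) in order.
Using the shoelace formula, 2A = |[38·42 − 54·(-33)] + [54·(-7) − 39·42] + [39·(-18) − 4·(-7)] + [4·(-33) − 38·(-18)]| = 1240, so the area is 620.
Along each edge there are gcd(|Δx|,|Δy|)+1 lattice points, so counting each shared vertex once the boundary has gcd(16,75) + gcd(15,49) + gcd(35,11) + gcd(34,15) = 1+1+1+1 = 4.
By Pick's theorem I = A − B/2 + 1 = 620 − 4/2 + 1 = 619.

619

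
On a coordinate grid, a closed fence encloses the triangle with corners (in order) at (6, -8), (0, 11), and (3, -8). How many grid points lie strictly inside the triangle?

27

By the shoelace formula, twice the signed area is |(6·11 − 0·(-8)) + (0·(-8) − 3·11) + (3·(-8) − 6·(-8))| = 57, so the area is 28.5.
Along each edge there are gcd(|Δx|,|Δy|)+1 lattice points, so counting each shared vertex once the boundary has gcd(6,19) + gcd(3,19) + gcd(3,0) = 1+1+3 = 5.
Pick's theorem gives I = A − B/2 + 1 = 28.5 − 5/2 + 1 = 27.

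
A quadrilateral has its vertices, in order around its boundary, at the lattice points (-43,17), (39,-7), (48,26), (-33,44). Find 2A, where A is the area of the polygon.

5289

Using the shoelace formula, 2A = |((-43)·(-7) − 39·17) + (39·26 − 48·(-7)) + (48·44 − (-33)·26) + ((-33)·17 − (-43)·44)| = 5289, so the area is 2644.5.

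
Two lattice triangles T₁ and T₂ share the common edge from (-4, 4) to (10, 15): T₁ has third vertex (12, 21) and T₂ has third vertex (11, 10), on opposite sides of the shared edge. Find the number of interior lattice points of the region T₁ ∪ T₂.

69

The union is the simple quadrilateral with vertices (-4, 4), (12, 21), (10, 15), (11, 10) in order.
Using the shoelace formula, 2A = |[(-4)·21 − 12·4] + [12·15 − 10·21] + [10·10 − 11·15] + [11·4 − (-4)·10]| = 143, so the area is 71.5.
Summing gcd(|Δx|,|Δy|) over the edges gives the boundary count: gcd(16,17) + gcd(2,6) + gcd(1,5) + gcd(15,6) = 1+2+1+3 = 7.
By Pick's theorem I = A − B/2 + 1 = 71.5 − 7/2 + 1 = 69.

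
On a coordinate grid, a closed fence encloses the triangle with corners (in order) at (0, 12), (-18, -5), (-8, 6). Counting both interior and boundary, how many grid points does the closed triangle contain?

17

The shoelace formula gives twice the area as |(0·(-5) − (-18)·12) + ((-18)·6 − (-8)·(-5)) + ((-8)·12 − 0·6)| = 28, so the area is 14.
Summing gcd(|Δx|,|Δy|) over the edges gives the boundary count: gcd(18,17) + gcd(10,11) + gcd(8,6) = 1+1+2 = 4.
Pick's theorem gives I = A − B/2 + 1 = 14 − 4/2 + 1 = 13, so the closed region contains I + B = 13 + 4 = 17 lattice points.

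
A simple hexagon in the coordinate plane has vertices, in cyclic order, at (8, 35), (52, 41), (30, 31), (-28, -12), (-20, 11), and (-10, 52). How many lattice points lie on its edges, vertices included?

Along each edge there are gcd(|Δx|,|Δy|)+1 lattice points, so counting each shared vertex once the boundary has gcd(44,6) + gcd(22,10) + gcd(58,43) + gcd(8,23) + gcd(10,41) + gcd(18,17) = 2+2+1+1+1+1 = 8.

8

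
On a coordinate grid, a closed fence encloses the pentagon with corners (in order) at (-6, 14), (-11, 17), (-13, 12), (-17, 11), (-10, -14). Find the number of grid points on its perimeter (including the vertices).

Summing gcd(|Δx|,|Δy|) over the edges gives the boundary count: gcd(5,3) + gcd(2,5) + gcd(4,1) + gcd(7,25) + gcd(4,28) = 1+1+1+1+4 = 8.

8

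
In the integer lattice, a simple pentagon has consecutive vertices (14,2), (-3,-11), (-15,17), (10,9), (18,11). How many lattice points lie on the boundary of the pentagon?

9

Summing gcd(|Δx|,|Δy|) over the edges gives the boundary count: gcd(17,13) + gcd(12,28) + gcd(25,8) + gcd(8,2) + gcd(4,9) = 1+4+1+2+1 = 9.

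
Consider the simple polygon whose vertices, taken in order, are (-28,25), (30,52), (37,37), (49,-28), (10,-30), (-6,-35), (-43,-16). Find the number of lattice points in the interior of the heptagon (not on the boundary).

By the shoelace formula, twice the signed area is |((-28)·52 − 30·25) + (30·37 − 37·52) + (37·(-28) − 49·37) + (49·(-30) − 10·(-28)) + (10·(-35) − (-6)·(-30)) + ((-6)·(-16) − (-43)·(-35)) + ((-43)·25 − (-28)·(-16))| = 10521, so the area is 10521/2.
Along each edge there are gcd(|Δx|,|Δy|)+1 lattice points, so counting each shared vertex once the boundary has gcd(58,27) + gcd(7,15) + gcd(12,65) + gcd(39,2) + gcd(16,5) + gcd(37,19) + gcd(15,41) = 1+1+1+1+1+1+1 = 7.
Pick's theorem gives I = A − B/2 + 1 = 10521/2 − 7/2 + 1 = 5258.

5258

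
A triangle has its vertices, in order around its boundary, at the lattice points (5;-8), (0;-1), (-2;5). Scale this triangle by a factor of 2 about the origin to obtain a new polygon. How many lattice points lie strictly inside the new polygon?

29

Using the shoelace formula, 2A = |(5·(-1) − 0·(-8)) + (0·5 − (-2)·(-1)) + ((-2)·(-8) − 5·5)| = 16, so the area is 8.
Summing gcd(|Δx|,|Δy|) over the edges gives the boundary count: gcd(5,7) + gcd(2,6) + gcd(7,13) = 1+2+1 = 4.
Scaling by 2 multiplies the area by 2² = 4 (so the new area is 32) and multiplies the boundary lattice-point count by 2, giving 8.
By Pick's theorem, the interior count of the dilated polygon is 32 − 8/2 + 1 = 29.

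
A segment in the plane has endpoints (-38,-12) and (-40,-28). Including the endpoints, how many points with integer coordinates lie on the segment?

3

The number of lattice points on a segment between lattice points is gcd(|Δx|,|Δy|) + 1 = gcd(2,16) + 1 = 2 + 1 = 3.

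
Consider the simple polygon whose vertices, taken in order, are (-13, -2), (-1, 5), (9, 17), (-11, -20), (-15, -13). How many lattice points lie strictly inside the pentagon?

Using the shoelace formula, 2A = |((-13)·5 − (-1)·(-2)) + ((-1)·17 − 9·5) + (9·(-20) − (-11)·17) + ((-11)·(-13) − (-15)·(-20)) + ((-15)·(-2) − (-13)·(-13))| = 418, so the area is 209.
Summing gcd(|Δx|,|Δy|) over the edges gives the boundary count: gcd(12,7) + gcd(10,12) + gcd(20,37) + gcd(4,7) + gcd(2,11) = 1+2+1+1+1 = 6.
By Pick's theorem A = I + B/2 − 1, so I = 209 − 6/2 + 1 = 207.

207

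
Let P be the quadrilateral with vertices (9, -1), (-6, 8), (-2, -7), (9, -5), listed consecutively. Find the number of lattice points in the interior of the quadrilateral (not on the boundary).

Using the shoelace formula, 2A = |(9·8 − (-6)·(-1)) + ((-6)·(-7) − (-2)·8) + ((-2)·(-5) − 9·(-7)) + (9·(-1) − 9·(-5))| = 233, so the area is 116.5.
Summing gcd(|Δx|,|Δy|) over the edges gives the boundary count: gcd(15,9) + gcd(4,15) + gcd(11,2) + gcd(0,4) = 3+1+1+4 = 9.
By Pick's theorem A = I + B/2 − 1, so I = 116.5 − 9/2 + 1 = 113.

113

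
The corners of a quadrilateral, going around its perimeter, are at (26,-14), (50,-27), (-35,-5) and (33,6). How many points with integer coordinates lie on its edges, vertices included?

Summing gcd(|Δx|,|Δy|) over the edges gives the boundary count: gcd(24,13) + gcd(85,22) + gcd(68,11) + gcd(7,20) = 1+1+1+1 = 4.

4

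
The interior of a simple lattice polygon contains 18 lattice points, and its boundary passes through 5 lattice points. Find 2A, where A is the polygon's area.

39

Pick's theorem states A = I + B/2 − 1, so A = 18 + 5/2 − 1 = 39/2.
Hence 2A = 39.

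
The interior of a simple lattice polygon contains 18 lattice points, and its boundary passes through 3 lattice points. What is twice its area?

37

Pick's theorem states A = I + B/2 − 1, so A = 18 + 3/2 − 1 = 37/2.
Hence 2A = 37.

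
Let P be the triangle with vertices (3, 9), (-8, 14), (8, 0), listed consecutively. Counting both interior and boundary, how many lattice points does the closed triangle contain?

Using the shoelace formula, 2A = |[3·14 − (-8)·9] + [(-8)·0 − 8·14] + [8·9 − 3·0]| = 74, so the area is 37.
The number of boundary lattice points is Σ gcd(|Δx|,|Δy|) = gcd(11,5) + gcd(16,14) + gcd(5,9) = 1+2+1 = 4.
Pick's theorem gives I = A − B/2 + 1 = 37 − 4/2 + 1 = 36, so the closed region contains I + B = 36 + 4 = 40 lattice points.

40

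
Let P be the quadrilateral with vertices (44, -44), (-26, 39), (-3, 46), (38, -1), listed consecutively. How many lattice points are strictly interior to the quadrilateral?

By the shoelace formula, twice the signed area is |[44·39 − (-26)·(-44)] + [(-26)·46 − (-3)·39] + [(-3)·(-1) − 38·46] + [38·(-44) − 44·(-1)]| = 3880, so the area is 1940.
The number of boundary lattice points is Σ gcd(|Δx|,|Δy|) = gcd(70,83) + gcd(23,7) + gcd(41,47) + gcd(6,43) = 1+1+1+1 = 4.
By Pick's theorem A = I + B/2 − 1, so I = 1940 − 4/2 + 1 = 1939.

1939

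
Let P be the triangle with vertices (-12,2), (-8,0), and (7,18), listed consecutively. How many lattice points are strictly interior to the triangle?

The shoelace formula gives twice the area as |((-12)·0 − (-8)·2) + ((-8)·18 − 7·0) + (7·2 − (-12)·18)| = 102, so the area is 51.
Along each edge there are gcd(|Δx|,|Δy|)+1 lattice points, so counting each shared vertex once the boundary has gcd(4,2) + gcd(15,18) + gcd(19,16) = 2+3+1 = 6.
By Pick's theorem A = I + B/2 − 1, so I = 51 − 6/2 + 1 = 49.

49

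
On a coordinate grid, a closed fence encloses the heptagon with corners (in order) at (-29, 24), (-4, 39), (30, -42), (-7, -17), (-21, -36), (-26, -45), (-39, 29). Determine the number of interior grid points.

2764

By the shoelace formula, twice the signed area is |((-29)·39 − (-4)·24) + ((-4)·(-42) − 30·39) + (30·(-17) − (-7)·(-42)) + ((-7)·(-36) − (-21)·(-17)) + ((-21)·(-45) − (-26)·(-36)) + ((-26)·29 − (-39)·(-45)) + ((-39)·24 − (-29)·29)| = 5541, so the area is 2770.5.
The number of boundary lattice points is Σ gcd(|Δx|,|Δy|) = gcd(25,15) + gcd(34,81) + gcd(37,25) + gcd(14,19) + gcd(5,9) + gcd(13,74) + gcd(10,5) = 5+1+1+1+1+1+5 = 15.
By Pick's theorem A = I + B/2 − 1, so I = 2770.5 − 15/2 + 1 = 2764.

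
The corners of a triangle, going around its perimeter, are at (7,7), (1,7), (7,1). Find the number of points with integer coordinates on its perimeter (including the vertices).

The number of boundary lattice points is Σ gcd(|Δx|,|Δy|) = gcd(6,0) + gcd(6,6) + gcd(0,6) = 6+6+6 = 18.

18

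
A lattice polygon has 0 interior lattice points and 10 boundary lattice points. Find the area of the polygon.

4

Pick's theorem states A = I + B/2 − 1, so A = 0 + 10/2 − 1 = 4.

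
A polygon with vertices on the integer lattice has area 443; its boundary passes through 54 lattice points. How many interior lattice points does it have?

417

Pick's theorem A = I + B/2 − 1 rearranges to I = A − B/2 + 1 = 443 − 54/2 + 1 = 417.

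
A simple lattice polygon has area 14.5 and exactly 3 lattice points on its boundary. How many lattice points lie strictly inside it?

Pick's theorem A = I + B/2 − 1 rearranges to I = A − B/2 + 1 = 14.5 − 3/2 + 1 = 14.

14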